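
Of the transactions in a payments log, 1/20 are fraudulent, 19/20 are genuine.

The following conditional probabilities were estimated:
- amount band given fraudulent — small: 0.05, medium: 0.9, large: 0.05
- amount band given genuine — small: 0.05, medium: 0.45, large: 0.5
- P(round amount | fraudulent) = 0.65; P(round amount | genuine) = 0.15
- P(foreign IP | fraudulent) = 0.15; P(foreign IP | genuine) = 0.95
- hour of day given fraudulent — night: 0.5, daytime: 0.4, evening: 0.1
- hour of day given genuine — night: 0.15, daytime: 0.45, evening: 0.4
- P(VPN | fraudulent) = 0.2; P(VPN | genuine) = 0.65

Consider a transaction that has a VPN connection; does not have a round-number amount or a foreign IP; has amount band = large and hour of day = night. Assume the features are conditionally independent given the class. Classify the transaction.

genuine

fraudulent: 0.05 × 0.05 × (1−0.65) × (1−0.15) × 0.5 × 0.2 = 0.000074375
genuine: 0.95 × 0.5 × (1−0.15) × (1−0.95) × 0.15 × 0.65 = 0.00196828125
Highest score → genuine.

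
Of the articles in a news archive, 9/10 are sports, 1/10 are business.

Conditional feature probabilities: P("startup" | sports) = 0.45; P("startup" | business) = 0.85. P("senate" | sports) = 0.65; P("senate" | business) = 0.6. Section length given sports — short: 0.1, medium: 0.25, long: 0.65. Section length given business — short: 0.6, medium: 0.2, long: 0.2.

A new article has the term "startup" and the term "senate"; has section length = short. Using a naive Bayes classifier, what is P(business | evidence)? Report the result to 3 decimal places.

sports: 0.9 × 0.45 × 0.65 × 0.1 = 0.026325
business: 0.1 × 0.85 × 0.6 × 0.6 = 0.0306
P(business | x) = 0.0306 / 0.056925 ≈ 0.538

0.538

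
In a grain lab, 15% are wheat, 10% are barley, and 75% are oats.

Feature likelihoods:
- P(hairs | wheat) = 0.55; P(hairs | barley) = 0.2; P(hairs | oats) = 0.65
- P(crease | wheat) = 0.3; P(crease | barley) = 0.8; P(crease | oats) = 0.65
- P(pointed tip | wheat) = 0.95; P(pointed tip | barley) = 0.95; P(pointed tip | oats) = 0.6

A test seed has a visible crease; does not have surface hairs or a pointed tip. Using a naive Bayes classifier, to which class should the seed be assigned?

oats

wheat: 0.15 × (1−0.55) × 0.3 × (1−0.95) = 0.0010125
barley: 0.1 × (1−0.2) × 0.8 × (1−0.95) = 0.0032
oats: 0.75 × (1−0.65) × 0.65 × (1−0.6) = 0.06825
Highest score → oats.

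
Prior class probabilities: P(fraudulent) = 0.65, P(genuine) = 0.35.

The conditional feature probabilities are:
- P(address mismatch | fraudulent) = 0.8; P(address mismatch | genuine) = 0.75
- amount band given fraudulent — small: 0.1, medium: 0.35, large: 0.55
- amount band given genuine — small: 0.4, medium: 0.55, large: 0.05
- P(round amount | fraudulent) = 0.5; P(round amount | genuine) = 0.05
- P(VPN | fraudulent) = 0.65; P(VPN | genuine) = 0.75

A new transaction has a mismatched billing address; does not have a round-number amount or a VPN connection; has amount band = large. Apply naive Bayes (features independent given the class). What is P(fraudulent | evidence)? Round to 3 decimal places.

fraudulent: 0.65 × 0.8 × 0.55 × (1−0.5) × (1−0.65) = 0.05005
genuine: 0.35 × 0.75 × 0.05 × (1−0.05) × (1−0.75) = 0.0031171875
P(fraudulent | x) = 0.05005 / 0.0531671875 ≈ 0.941

0.941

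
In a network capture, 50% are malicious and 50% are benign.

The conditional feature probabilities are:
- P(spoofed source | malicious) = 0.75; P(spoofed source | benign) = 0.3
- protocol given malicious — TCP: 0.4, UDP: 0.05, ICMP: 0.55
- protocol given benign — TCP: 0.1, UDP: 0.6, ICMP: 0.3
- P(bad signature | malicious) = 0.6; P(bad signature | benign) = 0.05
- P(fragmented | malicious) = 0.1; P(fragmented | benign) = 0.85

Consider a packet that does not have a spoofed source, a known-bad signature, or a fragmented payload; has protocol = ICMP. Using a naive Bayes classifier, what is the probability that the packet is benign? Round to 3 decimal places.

malicious: 0.5 × (1−0.75) × 0.55 × (1−0.6) × (1−0.1) = 0.02475
benign: 0.5 × (1−0.3) × 0.3 × (1−0.05) × (1−0.85) = 0.0149625
P(benign | x) = 0.0149625 / 0.0397125 ≈ 0.377

0.377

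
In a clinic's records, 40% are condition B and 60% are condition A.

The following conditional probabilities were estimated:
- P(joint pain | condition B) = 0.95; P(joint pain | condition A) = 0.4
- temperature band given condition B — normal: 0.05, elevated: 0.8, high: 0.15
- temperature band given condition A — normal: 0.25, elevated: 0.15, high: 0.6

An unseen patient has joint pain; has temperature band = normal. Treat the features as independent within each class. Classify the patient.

condition B: 0.4 × 0.95 × 0.05 = 0.019
condition A: 0.6 × 0.4 × 0.25 = 0.06
Highest score → condition A.

condition A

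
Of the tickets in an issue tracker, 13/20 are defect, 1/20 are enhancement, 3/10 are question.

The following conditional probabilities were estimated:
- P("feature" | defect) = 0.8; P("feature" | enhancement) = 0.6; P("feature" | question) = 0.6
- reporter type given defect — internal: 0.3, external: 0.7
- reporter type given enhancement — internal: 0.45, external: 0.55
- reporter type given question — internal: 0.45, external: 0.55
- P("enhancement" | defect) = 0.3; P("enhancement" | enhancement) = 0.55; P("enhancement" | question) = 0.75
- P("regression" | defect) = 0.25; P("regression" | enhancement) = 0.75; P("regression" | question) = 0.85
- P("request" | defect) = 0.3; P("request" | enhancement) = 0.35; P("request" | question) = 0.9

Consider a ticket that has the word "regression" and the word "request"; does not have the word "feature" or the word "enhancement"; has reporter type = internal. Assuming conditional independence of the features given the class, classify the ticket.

defect: 0.65 × (1−0.8) × 0.3 × (1−0.3) × 0.25 × 0.3 = 0.0020475
enhancement: 0.05 × (1−0.6) × 0.45 × (1−0.55) × 0.75 × 0.35 = 0.001063125
question: 0.3 × (1−0.6) × 0.45 × (1−0.75) × 0.85 × 0.9 = 0.0103275
Highest score → question.

question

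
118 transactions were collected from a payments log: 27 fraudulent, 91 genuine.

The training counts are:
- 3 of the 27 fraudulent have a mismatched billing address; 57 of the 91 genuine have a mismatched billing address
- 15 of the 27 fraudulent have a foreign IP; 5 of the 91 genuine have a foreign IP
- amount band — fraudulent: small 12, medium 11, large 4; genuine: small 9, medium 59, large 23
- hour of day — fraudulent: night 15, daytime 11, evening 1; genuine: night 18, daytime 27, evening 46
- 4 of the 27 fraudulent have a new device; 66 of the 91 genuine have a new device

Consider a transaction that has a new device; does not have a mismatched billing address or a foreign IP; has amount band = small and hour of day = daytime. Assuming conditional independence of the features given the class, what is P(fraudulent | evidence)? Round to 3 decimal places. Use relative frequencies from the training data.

fraudulent: (27/118) × (24/27) × (12/27) × (12/27) × (11/27) × (4/27) ≈ 0.00242487
genuine: (91/118) × (34/91) × (86/91) × (9/91) × (27/91) × (66/91) ≈ 0.00579535
P(fraudulent | x) = 0.00242487 / 0.00822022 ≈ 0.295

0.295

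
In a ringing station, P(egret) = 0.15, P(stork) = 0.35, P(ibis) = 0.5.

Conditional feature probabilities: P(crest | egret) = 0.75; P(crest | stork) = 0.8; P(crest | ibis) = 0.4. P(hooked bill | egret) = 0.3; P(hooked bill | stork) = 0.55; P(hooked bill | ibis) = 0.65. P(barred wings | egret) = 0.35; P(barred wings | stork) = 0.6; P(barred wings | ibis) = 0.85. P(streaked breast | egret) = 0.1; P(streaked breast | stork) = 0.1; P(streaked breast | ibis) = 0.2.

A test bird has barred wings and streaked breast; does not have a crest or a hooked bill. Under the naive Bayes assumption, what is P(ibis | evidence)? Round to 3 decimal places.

egret: 0.15 × (1−0.75) × (1−0.3) × 0.35 × 0.1 = 0.00091875
stork: 0.35 × (1−0.8) × (1−0.55) × 0.6 × 0.1 = 0.00189
ibis: 0.5 × (1−0.4) × (1−0.65) × 0.85 × 0.2 = 0.01785
P(ibis | x) = 0.01785 / 0.02065875 ≈ 0.864

0.864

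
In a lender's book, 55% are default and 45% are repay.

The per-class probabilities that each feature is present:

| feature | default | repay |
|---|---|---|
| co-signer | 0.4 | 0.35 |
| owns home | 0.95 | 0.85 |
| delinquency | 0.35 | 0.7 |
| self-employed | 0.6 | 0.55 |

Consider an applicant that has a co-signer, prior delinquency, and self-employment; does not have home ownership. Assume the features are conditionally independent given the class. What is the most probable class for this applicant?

default: 0.55 × 0.4 × (1−0.95) × 0.35 × 0.6 = 0.00231
repay: 0.45 × 0.35 × (1−0.85) × 0.7 × 0.55 = 0.009095625
Highest score → repay.

repay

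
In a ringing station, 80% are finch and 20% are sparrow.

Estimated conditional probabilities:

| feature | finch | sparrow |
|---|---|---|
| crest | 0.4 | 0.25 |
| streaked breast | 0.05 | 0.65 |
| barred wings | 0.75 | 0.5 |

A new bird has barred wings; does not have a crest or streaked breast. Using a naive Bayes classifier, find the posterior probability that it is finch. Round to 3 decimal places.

finch: 0.8 × (1−0.4) × (1−0.05) × 0.75 = 0.342
sparrow: 0.2 × (1−0.25) × (1−0.65) × 0.5 = 0.02625
P(finch | x) = 0.342 / 0.36825 ≈ 0.929

0.929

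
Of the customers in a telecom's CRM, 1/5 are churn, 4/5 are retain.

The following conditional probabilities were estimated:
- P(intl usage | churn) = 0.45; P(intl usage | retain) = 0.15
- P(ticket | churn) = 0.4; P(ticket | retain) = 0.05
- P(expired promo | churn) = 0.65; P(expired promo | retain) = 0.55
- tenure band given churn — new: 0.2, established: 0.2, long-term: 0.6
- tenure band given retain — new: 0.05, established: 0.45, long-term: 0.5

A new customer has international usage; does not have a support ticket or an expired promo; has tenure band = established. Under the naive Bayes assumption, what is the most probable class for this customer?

retain

churn: 0.2 × 0.45 × (1−0.4) × (1−0.65) × 0.2 = 0.00378
retain: 0.8 × 0.15 × (1−0.05) × (1−0.55) × 0.45 = 0.023085
Highest score → retain.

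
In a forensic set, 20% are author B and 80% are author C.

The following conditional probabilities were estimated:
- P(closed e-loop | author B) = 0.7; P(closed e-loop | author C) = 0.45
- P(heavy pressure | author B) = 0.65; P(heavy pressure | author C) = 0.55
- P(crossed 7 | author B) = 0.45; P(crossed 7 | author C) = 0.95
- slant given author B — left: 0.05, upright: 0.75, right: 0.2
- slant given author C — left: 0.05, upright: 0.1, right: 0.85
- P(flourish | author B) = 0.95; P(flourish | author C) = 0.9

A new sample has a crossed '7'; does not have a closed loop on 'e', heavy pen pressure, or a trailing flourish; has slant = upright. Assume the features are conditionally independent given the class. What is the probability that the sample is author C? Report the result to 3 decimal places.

author B: 0.2 × (1−0.7) × (1−0.65) × 0.45 × 0.75 × (1−0.95) = 0.000354375
author C: 0.8 × (1−0.45) × (1−0.55) × 0.95 × 0.1 × (1−0.9) = 0.001881
P(author C | x) = 0.001881 / 0.002235375 ≈ 0.841

0.841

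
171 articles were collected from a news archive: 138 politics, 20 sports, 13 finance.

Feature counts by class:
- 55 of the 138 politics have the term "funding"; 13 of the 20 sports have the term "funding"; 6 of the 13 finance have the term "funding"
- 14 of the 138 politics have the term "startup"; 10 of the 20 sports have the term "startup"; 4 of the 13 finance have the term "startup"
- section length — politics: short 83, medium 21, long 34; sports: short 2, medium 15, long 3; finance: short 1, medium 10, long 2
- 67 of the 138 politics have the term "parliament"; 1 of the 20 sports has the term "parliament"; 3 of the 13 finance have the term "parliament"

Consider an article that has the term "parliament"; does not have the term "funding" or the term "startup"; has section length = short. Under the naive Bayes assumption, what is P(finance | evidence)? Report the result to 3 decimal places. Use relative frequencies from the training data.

0.004

politics: (138/171) × (83/138) × (124/138) × (83/138) × (67/138) ≈ 0.127356
sports: (20/171) × (7/20) × (10/20) × (2/20) × (1/20) ≈ 0.000102339
finance: (13/171) × (7/13) × (9/13) × (1/13) × (3/13) ≈ 0.000503078
P(finance | x) = 0.000503078 / 0.127961417 ≈ 0.004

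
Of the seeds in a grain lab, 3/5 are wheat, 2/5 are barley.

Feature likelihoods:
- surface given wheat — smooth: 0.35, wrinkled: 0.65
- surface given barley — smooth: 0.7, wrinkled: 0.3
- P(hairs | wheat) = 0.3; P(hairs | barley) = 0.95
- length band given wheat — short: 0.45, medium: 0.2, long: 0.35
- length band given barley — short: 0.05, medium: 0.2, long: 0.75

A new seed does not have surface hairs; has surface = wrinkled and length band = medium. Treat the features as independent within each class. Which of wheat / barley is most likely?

wheat: 0.6 × 0.65 × (1−0.3) × 0.2 = 0.0546
barley: 0.4 × 0.3 × (1−0.95) × 0.2 = 0.0012
Highest score → wheat.

wheat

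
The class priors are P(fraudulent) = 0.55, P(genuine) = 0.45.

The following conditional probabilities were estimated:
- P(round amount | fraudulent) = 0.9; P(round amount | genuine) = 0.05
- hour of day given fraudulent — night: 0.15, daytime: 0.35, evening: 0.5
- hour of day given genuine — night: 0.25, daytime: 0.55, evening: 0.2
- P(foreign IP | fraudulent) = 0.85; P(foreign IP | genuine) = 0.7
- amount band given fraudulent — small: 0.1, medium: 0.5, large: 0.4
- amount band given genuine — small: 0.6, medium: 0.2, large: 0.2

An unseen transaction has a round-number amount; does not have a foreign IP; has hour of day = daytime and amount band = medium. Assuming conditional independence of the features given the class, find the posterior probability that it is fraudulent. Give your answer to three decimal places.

fraudulent: 0.55 × 0.9 × 0.35 × (1−0.85) × 0.5 = 0.01299375
genuine: 0.45 × 0.05 × 0.55 × (1−0.7) × 0.2 = 0.0007425
P(fraudulent | x) = 0.01299375 / 0.01373625 ≈ 0.946

0.946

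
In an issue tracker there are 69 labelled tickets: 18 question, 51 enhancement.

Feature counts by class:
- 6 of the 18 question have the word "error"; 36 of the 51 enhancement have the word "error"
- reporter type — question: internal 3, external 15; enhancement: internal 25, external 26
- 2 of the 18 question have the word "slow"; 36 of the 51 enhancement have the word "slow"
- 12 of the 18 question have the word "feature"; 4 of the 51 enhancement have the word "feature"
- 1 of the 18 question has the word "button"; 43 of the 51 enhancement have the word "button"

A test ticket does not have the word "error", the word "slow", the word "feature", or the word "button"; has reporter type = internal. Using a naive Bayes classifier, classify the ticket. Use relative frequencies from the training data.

question: (18/69) × (12/18) × (3/18) × (16/18) × (6/18) × (17/18) ≈ 0.00811117
enhancement: (51/69) × (15/51) × (25/51) × (15/51) × (47/51) × (8/51) ≈ 0.00453086
Highest score → question.

question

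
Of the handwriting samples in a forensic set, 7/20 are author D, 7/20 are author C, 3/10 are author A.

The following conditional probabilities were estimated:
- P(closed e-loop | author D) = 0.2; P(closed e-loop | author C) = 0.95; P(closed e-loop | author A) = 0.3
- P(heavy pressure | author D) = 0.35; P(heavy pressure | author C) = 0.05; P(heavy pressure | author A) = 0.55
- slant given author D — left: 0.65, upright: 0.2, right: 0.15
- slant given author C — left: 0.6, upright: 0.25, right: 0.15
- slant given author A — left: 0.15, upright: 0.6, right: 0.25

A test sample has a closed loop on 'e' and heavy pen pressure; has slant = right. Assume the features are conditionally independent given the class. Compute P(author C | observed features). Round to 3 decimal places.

0.134

author D: 0.35 × 0.2 × 0.35 × 0.15 = 0.003675
author C: 0.35 × 0.95 × 0.05 × 0.15 = 0.00249375
author A: 0.3 × 0.3 × 0.55 × 0.25 = 0.012375
P(author C | x) = 0.00249375 / 0.01854375 ≈ 0.134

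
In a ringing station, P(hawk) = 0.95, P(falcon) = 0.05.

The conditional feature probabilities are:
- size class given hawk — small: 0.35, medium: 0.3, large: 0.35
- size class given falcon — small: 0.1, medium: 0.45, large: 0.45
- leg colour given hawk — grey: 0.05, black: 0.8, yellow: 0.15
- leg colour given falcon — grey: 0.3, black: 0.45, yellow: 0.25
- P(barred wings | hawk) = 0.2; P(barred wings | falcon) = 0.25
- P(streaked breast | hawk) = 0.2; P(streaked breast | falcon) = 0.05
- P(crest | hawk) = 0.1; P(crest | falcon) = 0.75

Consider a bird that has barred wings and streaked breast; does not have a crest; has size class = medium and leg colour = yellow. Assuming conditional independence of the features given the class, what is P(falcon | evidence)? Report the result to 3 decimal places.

0.011

hawk: 0.95 × 0.3 × 0.15 × 0.2 × 0.2 × (1−0.1) = 0.001539
falcon: 0.05 × 0.45 × 0.25 × 0.25 × 0.05 × (1−0.75) = 0.000017578125
P(falcon | x) = 0.000017578125 / 0.001556578125 ≈ 0.011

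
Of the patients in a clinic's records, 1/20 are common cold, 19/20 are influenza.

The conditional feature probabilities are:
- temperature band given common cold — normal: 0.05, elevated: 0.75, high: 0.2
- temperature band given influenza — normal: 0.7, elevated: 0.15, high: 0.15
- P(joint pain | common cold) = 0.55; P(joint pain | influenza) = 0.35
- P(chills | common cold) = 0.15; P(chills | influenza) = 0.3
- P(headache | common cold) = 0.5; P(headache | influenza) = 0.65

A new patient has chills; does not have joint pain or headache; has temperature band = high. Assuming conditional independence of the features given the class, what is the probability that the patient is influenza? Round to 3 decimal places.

common cold: 0.05 × 0.2 × (1−0.55) × 0.15 × (1−0.5) = 0.0003375
influenza: 0.95 × 0.15 × (1−0.35) × 0.3 × (1−0.65) = 0.009725625
P(influenza | x) = 0.009725625 / 0.010063125 ≈ 0.966

0.966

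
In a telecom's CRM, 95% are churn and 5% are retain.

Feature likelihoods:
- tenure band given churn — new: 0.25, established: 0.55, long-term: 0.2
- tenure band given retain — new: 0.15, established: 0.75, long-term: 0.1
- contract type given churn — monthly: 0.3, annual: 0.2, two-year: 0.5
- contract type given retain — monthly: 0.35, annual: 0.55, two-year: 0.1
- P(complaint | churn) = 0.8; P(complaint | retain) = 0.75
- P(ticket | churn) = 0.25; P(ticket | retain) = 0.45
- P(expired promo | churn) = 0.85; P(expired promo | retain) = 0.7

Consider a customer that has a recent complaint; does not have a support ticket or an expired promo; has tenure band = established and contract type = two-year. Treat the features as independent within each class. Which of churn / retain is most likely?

churn: 0.95 × 0.55 × 0.5 × 0.8 × (1−0.25) × (1−0.85) = 0.0235125
retain: 0.05 × 0.75 × 0.1 × 0.75 × (1−0.45) × (1−0.7) = 0.0004640625
Highest score → churn.

churn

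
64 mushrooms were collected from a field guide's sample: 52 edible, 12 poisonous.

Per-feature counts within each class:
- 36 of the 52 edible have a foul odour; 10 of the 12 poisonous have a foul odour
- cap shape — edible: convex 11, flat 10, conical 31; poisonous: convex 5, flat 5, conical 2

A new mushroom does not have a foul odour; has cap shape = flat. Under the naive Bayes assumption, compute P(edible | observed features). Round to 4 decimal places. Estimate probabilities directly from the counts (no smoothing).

0.7869

edible: (52/64) × (16/52) × (10/52) ≈ 0.0480769
poisonous: (12/64) × (2/12) × (5/12) ≈ 0.0130208
P(edible | x) = 0.0480769 / 0.0610977 ≈ 0.7869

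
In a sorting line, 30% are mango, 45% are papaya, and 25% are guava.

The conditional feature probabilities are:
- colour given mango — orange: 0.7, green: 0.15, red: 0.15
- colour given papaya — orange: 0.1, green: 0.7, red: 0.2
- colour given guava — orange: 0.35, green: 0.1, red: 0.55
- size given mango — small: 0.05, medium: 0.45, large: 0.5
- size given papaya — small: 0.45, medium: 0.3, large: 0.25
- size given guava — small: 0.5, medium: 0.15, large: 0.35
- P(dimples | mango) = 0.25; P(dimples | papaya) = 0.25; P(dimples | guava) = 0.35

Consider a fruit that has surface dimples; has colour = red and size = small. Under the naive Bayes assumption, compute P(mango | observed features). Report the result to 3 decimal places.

mango: 0.3 × 0.15 × 0.05 × 0.25 = 0.0005625
papaya: 0.45 × 0.2 × 0.45 × 0.25 = 0.010125
guava: 0.25 × 0.55 × 0.5 × 0.35 = 0.0240625
P(mango | x) = 0.0005625 / 0.03475 ≈ 0.016

0.016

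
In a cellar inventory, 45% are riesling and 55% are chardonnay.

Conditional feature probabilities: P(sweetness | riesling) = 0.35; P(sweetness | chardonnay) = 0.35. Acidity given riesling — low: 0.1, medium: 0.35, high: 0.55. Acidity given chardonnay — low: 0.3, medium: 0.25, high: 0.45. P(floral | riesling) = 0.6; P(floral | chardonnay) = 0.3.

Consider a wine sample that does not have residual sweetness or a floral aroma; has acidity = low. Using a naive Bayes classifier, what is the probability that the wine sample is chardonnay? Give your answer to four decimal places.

0.8652

riesling: 0.45 × (1−0.35) × 0.1 × (1−0.6) = 0.0117
chardonnay: 0.55 × (1−0.35) × 0.3 × (1−0.3) = 0.075075
P(chardonnay | x) = 0.075075 / 0.086775 ≈ 0.8652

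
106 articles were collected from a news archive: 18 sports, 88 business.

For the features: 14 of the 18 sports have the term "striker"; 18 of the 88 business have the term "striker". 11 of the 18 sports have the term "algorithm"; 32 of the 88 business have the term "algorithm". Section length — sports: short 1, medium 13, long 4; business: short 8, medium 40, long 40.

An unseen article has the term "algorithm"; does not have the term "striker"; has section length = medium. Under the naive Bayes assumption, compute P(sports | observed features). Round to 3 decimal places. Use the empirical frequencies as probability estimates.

0.132

sports: (18/106) × (4/18) × (11/18) × (13/18) ≈ 0.016655
business: (88/106) × (70/88) × (32/88) × (40/88) ≈ 0.109153
P(sports | x) = 0.016655 / 0.125808 ≈ 0.132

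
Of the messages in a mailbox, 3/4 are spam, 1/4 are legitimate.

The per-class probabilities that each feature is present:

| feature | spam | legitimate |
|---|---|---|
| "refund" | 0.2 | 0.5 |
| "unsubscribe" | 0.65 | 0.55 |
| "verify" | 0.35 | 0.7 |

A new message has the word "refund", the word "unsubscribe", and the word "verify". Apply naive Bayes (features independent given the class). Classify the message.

legitimate

spam: 0.75 × 0.2 × 0.65 × 0.35 = 0.034125
legitimate: 0.25 × 0.5 × 0.55 × 0.7 = 0.048125
Highest score → legitimate.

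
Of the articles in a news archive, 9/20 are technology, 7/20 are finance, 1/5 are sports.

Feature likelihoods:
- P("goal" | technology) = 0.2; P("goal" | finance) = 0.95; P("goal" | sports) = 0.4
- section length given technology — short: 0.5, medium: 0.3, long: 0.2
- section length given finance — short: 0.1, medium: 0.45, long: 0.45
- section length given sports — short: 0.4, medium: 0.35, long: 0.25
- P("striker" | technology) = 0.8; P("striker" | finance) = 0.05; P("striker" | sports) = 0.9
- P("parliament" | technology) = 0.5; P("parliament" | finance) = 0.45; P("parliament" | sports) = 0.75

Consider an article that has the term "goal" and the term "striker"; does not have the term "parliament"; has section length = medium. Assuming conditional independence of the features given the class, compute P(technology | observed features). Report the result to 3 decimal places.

0.509

technology: 0.45 × 0.2 × 0.3 × 0.8 × (1−0.5) = 0.0108
finance: 0.35 × 0.95 × 0.45 × 0.05 × (1−0.45) = 0.0041146875
sports: 0.2 × 0.4 × 0.35 × 0.9 × (1−0.75) = 0.0063
P(technology | x) = 0.0108 / 0.0212146875 ≈ 0.509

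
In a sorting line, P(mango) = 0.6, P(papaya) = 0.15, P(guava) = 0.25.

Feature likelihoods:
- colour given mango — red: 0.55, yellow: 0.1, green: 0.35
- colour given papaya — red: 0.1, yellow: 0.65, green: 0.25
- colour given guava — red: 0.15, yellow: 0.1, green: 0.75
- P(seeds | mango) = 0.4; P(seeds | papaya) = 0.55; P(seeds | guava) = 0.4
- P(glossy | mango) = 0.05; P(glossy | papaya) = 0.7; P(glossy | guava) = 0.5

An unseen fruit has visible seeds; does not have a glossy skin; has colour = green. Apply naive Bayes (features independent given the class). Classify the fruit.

mango: 0.6 × 0.35 × 0.4 × (1−0.05) = 0.0798
papaya: 0.15 × 0.25 × 0.55 × (1−0.7) = 0.0061875
guava: 0.25 × 0.75 × 0.4 × (1−0.5) = 0.0375
Highest score → mango.

mango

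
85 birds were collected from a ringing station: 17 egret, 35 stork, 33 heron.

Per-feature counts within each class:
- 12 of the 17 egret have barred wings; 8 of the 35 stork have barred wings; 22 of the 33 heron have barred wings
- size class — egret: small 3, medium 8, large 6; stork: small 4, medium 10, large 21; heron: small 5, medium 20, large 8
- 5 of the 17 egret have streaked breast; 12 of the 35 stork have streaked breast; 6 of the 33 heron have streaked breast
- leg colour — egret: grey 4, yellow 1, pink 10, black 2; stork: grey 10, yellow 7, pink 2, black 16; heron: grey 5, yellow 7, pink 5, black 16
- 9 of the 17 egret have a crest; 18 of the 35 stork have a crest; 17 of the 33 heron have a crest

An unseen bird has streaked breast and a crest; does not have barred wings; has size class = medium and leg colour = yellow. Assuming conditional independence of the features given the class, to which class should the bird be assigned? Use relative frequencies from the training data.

stork

egret: (17/85) × (5/17) × (8/17) × (5/17) × (1/17) × (9/17) ≈ 0.000253547
stork: (35/85) × (27/35) × (10/35) × (12/35) × (7/35) × (18/35) ≈ 0.00320055
heron: (33/85) × (11/33) × (20/33) × (6/33) × (7/33) × (17/33) ≈ 0.00155828
Highest score → stork.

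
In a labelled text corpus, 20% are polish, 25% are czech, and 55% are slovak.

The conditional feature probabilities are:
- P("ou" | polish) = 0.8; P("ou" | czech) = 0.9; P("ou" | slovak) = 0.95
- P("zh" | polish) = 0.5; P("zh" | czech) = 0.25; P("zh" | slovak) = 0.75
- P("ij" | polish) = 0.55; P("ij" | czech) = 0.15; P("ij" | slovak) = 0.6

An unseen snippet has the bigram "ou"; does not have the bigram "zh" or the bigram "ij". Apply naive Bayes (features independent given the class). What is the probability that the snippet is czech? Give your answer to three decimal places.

0.619

polish: 0.2 × 0.8 × (1−0.5) × (1−0.55) = 0.036
czech: 0.25 × 0.9 × (1−0.25) × (1−0.15) = 0.1434375
slovak: 0.55 × 0.95 × (1−0.75) × (1−0.6) = 0.05225
P(czech | x) = 0.1434375 / 0.2316875 ≈ 0.619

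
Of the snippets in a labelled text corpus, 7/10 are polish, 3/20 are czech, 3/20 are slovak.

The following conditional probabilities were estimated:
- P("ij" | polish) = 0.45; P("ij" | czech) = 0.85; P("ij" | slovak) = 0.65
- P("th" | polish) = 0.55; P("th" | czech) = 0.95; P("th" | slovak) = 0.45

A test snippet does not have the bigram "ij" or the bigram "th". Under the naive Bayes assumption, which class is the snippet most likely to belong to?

polish: 0.7 × (1−0.45) × (1−0.55) = 0.17325
czech: 0.15 × (1−0.85) × (1−0.95) = 0.001125
slovak: 0.15 × (1−0.65) × (1−0.45) = 0.028875
Highest score → polish.

polish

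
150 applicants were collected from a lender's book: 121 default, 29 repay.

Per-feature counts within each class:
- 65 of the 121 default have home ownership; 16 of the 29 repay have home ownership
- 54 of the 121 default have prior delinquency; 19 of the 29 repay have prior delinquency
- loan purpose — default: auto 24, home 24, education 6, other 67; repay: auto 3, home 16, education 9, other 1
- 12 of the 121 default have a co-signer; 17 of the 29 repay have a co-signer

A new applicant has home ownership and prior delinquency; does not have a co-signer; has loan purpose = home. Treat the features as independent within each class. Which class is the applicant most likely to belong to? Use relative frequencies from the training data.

default: (121/150) × (65/121) × (54/121) × (24/121) × (109/121) ≈ 0.0345539
repay: (29/150) × (16/29) × (19/29) × (16/29) × (12/29) ≈ 0.0159547
Highest score → default.

default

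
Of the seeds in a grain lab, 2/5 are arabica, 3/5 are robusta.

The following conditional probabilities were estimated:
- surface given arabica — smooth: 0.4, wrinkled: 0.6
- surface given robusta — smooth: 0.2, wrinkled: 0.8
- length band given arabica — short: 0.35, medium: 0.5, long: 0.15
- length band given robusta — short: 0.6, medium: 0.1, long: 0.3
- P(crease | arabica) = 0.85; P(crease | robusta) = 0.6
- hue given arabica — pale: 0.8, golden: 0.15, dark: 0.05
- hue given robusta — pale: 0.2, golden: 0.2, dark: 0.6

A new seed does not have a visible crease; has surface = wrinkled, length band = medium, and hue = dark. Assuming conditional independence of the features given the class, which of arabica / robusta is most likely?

arabica: 0.4 × 0.6 × 0.5 × (1−0.85) × 0.05 = 0.0009
robusta: 0.6 × 0.8 × 0.1 × (1−0.6) × 0.6 = 0.01152
Highest score → robusta.

robusta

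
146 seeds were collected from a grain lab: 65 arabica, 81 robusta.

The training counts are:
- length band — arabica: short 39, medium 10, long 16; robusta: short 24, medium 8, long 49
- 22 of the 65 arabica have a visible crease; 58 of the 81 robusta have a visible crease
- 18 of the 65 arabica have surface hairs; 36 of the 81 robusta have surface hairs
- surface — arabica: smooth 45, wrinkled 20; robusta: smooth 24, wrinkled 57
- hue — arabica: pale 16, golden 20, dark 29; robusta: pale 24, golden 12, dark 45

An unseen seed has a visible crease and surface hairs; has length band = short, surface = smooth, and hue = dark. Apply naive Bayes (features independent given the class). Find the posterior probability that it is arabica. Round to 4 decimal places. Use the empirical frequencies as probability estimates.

arabica: (65/146) × (39/65) × (22/65) × (18/65) × (45/65) × (29/65) ≈ 0.00773329
robusta: (81/146) × (24/81) × (58/81) × (36/81) × (24/81) × (45/81) ≈ 0.00861138
P(arabica | x) = 0.00773329 / 0.01634467 ≈ 0.4731

0.4731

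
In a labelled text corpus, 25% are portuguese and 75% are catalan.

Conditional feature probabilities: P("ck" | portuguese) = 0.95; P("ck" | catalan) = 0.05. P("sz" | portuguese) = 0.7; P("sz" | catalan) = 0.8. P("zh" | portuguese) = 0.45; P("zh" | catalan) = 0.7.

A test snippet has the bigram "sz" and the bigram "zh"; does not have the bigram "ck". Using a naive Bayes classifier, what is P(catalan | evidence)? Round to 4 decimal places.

portuguese: 0.25 × (1−0.95) × 0.7 × 0.45 = 0.0039375
catalan: 0.75 × (1−0.05) × 0.8 × 0.7 = 0.399
P(catalan | x) = 0.399 / 0.4029375 ≈ 0.9902

0.9902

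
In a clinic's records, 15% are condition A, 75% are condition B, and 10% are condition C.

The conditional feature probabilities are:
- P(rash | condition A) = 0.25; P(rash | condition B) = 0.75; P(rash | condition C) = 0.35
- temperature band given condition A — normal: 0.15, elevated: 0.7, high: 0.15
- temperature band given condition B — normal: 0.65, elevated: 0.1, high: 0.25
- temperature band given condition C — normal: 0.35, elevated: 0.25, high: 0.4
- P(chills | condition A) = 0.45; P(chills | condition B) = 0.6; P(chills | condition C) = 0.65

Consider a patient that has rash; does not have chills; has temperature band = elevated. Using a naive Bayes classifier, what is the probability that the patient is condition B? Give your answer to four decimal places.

condition A: 0.15 × 0.25 × 0.7 × (1−0.45) = 0.0144375
condition B: 0.75 × 0.75 × 0.1 × (1−0.6) = 0.0225
condition C: 0.1 × 0.35 × 0.25 × (1−0.65) = 0.0030625
P(condition B | x) = 0.0225 / 0.04 ≈ 0.5625

0.5625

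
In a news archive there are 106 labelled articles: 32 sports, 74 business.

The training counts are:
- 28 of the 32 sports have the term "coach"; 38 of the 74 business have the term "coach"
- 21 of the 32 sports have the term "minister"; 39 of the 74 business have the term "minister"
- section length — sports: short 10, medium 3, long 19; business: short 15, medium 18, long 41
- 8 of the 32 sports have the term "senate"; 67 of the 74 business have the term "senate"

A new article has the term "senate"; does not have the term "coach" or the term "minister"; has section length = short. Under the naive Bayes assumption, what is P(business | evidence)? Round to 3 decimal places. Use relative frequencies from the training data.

sports: (32/106) × (4/32) × (11/32) × (10/32) × (8/32) ≈ 0.00101341
business: (74/106) × (36/74) × (35/74) × (15/74) × (67/74) ≈ 0.0294806
P(business | x) = 0.0294806 / 0.03049401 ≈ 0.967

0.967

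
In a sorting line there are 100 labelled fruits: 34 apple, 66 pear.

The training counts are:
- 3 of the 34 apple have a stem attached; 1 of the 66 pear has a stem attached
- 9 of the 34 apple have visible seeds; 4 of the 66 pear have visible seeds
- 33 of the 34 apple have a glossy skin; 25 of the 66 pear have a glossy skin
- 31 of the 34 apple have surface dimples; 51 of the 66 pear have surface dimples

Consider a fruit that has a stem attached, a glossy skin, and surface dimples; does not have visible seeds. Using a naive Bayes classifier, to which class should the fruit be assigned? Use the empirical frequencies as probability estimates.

apple

apple: (34/100) × (3/34) × (25/34) × (33/34) × (31/34) ≈ 0.0195209
pear: (66/100) × (1/66) × (62/66) × (25/66) × (51/66) ≈ 0.0027496
Highest score → apple.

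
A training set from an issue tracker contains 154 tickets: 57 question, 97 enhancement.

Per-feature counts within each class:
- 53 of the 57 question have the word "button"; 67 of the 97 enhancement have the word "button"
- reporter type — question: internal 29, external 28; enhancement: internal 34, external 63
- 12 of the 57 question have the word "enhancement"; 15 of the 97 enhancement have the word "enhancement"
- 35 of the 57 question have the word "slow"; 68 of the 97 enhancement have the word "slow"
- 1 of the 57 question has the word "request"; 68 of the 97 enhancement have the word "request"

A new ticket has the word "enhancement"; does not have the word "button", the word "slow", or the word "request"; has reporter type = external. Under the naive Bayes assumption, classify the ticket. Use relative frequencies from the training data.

enhancement

question: (57/154) × (4/57) × (28/57) × (12/57) × (22/57) × (56/57) ≈ 0.00101857
enhancement: (97/154) × (30/97) × (63/97) × (15/97) × (29/97) × (29/97) ≈ 0.00174881
Highest score → enhancement.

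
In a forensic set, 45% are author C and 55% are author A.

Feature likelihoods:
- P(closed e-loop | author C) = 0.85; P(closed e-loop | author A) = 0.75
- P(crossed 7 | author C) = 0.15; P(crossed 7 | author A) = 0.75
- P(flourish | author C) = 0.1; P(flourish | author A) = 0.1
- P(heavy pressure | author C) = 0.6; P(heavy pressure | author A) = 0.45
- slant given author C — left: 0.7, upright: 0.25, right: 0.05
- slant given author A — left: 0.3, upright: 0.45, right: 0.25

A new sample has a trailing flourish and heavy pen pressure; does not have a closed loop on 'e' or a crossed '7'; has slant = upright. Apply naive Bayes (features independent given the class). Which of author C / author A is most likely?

author C: 0.45 × (1−0.85) × (1−0.15) × 0.1 × 0.6 × 0.25 = 0.000860625
author A: 0.55 × (1−0.75) × (1−0.75) × 0.1 × 0.45 × 0.45 = 0.00069609375
Highest score → author C.

author C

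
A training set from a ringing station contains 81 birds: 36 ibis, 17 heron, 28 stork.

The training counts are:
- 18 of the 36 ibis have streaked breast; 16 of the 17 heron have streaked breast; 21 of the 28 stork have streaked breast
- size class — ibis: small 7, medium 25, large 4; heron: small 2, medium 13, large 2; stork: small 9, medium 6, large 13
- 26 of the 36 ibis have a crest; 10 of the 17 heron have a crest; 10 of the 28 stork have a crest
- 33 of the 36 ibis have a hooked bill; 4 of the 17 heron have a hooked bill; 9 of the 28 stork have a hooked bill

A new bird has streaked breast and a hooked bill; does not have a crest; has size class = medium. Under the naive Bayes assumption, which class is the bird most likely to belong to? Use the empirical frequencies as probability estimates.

ibis: (36/81) × (18/36) × (25/36) × (10/36) × (33/36) ≈ 0.0392947
heron: (17/81) × (16/17) × (13/17) × (7/17) × (4/17) ≈ 0.0146349
stork: (28/81) × (21/28) × (6/28) × (18/28) × (9/28) ≈ 0.0114796
Highest score → ibis.

ibis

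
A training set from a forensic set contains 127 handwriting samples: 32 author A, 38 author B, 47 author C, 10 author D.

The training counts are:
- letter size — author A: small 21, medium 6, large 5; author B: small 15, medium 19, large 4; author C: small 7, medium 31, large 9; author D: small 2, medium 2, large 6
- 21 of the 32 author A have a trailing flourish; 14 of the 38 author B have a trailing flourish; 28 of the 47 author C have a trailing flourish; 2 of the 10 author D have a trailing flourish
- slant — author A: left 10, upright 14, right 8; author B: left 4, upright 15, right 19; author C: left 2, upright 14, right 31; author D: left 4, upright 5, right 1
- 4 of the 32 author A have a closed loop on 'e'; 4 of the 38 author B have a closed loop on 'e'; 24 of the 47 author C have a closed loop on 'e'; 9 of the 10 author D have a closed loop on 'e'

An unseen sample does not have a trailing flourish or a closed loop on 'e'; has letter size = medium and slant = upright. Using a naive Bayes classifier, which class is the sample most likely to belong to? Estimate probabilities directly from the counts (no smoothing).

author B

author A: (32/127) × (6/32) × (11/32) × (14/32) × (28/32) ≈ 0.00621694
author B: (38/127) × (19/38) × (24/38) × (15/38) × (34/38) ≈ 0.0333719
author C: (47/127) × (31/47) × (19/47) × (14/47) × (23/47) ≈ 0.0143838
author D: (10/127) × (2/10) × (8/10) × (5/10) × (1/10) ≈ 0.000629921
Highest score → author B.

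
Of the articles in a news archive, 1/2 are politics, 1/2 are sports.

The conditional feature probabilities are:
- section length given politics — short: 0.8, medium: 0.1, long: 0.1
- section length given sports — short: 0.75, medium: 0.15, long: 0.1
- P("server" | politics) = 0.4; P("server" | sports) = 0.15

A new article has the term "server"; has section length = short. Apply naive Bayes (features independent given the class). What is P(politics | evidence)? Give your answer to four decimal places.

politics: 0.5 × 0.8 × 0.4 = 0.16
sports: 0.5 × 0.75 × 0.15 = 0.05625
P(politics | x) = 0.16 / 0.21625 ≈ 0.7399

0.7399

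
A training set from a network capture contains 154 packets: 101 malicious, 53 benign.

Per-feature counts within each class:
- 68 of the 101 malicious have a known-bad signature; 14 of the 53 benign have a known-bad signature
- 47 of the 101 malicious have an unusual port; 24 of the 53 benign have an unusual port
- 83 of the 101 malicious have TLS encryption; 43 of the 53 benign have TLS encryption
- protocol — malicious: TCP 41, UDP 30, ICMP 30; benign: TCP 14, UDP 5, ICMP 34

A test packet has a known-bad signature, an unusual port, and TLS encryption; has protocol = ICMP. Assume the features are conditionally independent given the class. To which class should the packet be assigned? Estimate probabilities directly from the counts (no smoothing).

malicious

malicious: (101/154) × (68/101) × (47/101) × (83/101) × (30/101) ≈ 0.0501558
benign: (53/154) × (14/53) × (24/53) × (43/53) × (34/53) ≈ 0.0214259
Highest score → malicious.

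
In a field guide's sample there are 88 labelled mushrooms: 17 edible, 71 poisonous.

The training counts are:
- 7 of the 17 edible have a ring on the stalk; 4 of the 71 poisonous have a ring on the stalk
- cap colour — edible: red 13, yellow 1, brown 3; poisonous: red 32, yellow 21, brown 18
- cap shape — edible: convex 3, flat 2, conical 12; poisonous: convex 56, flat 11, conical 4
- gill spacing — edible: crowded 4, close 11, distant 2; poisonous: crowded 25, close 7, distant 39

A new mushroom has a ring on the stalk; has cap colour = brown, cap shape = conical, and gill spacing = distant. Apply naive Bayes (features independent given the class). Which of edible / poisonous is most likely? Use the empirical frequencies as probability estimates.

edible: (17/88) × (7/17) × (3/17) × (12/17) × (2/17) ≈ 0.00116574
poisonous: (71/88) × (4/71) × (18/71) × (4/71) × (39/71) ≈ 0.000356615
Highest score → edible.

edible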